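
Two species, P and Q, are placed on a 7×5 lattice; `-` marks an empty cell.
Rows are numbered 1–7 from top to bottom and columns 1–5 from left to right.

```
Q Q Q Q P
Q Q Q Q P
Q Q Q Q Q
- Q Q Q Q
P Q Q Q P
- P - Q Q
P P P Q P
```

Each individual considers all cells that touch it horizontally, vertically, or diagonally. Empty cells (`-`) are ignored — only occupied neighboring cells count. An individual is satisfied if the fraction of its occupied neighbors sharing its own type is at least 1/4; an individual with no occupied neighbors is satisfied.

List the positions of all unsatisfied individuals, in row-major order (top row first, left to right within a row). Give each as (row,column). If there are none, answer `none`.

(1,1)Q 3/3 satisfied
(1,2)Q 5/5 satisfied
(1,3)Q 5/5 satisfied
(1,4)Q 3/5 satisfied
(1,5)P 1/3 satisfied
(2,1)Q 5/5 satisfied
(2,2)Q 8/8 satisfied
(2,3)Q 8/8 satisfied
(2,4)Q 6/8 satisfied
(2,5)P 1/5 not
(3,1)Q 4/4 satisfied
(3,2)Q 7/7 satisfied
(3,3)Q 8/8 satisfied
(3,4)Q 7/8 satisfied
(3,5)Q 4/5 satisfied
(4,2)Q 6/7 satisfied
(4,3)Q 8/8 satisfied
(4,4)Q 7/8 satisfied
(4,5)Q 4/5 satisfied
(5,1)P 1/3 satisfied
(5,2)Q 3/5 satisfied
(5,3)Q 6/7 satisfied
(5,4)Q 6/7 satisfied
(5,5)P 0/5 not
(6,2)P 4/6 satisfied
(6,4)Q 4/7 satisfied
(6,5)Q 3/5 satisfied
(7,1)P 2/2 satisfied
(7,2)P 3/3 satisfied
(7,3)P 2/4 satisfied
(7,4)Q 2/4 satisfied
(7,5)P 0/3 not

(2,5), (5,5), (7,5)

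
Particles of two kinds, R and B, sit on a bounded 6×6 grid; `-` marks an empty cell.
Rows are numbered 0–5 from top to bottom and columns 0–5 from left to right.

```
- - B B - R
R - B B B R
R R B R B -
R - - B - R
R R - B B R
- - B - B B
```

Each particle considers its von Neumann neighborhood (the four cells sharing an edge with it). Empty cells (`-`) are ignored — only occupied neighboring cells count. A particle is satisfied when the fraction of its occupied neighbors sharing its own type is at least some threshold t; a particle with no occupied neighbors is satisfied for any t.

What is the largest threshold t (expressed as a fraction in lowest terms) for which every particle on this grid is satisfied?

Row 0: (0,2)B 2/2 · (0,3)B 2/2 · (0,5)R 1/1
Row 1: (1,0)R 1/1 · (1,2)B 3/3 · (1,3)B 3/4 · (1,4)B 2/3 · (1,5)R 1/2
Row 2: (2,0)R 3/3 · (2,1)R 1/2 · (2,2)B 1/3 · (2,3)R 0/4 · (2,4)B 1/2
Row 3: (3,0)R 2/2 · (3,3)B 1/2 · (3,5)R 1/1
Row 4: (4,0)R 2/2 · (4,1)R 1/1 · (4,3)B 2/2 · (4,4)B 2/3 · (4,5)R 1/3
Row 5: (5,2)B — no occupied neighbors · (5,4)B 2/2 · (5,5)B 1/2
The smallest same-type fraction is 0/4 at (2,3), which reduces to 0/1. Any threshold above that leaves this particle unsatisfied.

0/1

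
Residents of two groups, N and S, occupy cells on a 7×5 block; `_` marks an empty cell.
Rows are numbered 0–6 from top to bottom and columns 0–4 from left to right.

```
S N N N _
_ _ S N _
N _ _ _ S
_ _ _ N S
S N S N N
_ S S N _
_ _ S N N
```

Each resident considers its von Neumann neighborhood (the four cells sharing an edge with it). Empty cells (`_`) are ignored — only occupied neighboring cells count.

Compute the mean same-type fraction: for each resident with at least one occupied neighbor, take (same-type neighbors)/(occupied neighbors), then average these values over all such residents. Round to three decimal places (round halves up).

0.508

Row 0: (0,0)S 0/1 · (0,1)N 1/2 · (0,2)N 2/3 · (0,3)N 2/2
Row 1: (1,2)S 0/2 · (1,3)N 1/2
Row 2: (2,0)N — no occupied neighbors · (2,4)S 1/1
Row 3: (3,3)N 1/2 · (3,4)S 1/3
Row 4: (4,0)S 0/1 · (4,1)N 0/3 · (4,2)S 1/3 · (4,3)N 3/4 · (4,4)N 1/2
Row 5: (5,1)S 1/2 · (5,2)S 3/4 · (5,3)N 2/3
Row 6: (6,2)S 1/2 · (6,3)N 2/3 · (6,4)N 1/1
Sum over 20 residents: 0/1 + 1/2 + 2/3 + 2/2 + 0/2 + 1/2 + 1/1 + 1/2 + 1/3 + 0/1 + 0/3 + 1/3 + 3/4 + 1/2 + 1/2 + 3/4 + 2/3 + 1/2 + 2/3 + 1/1 = 61/6; mean = 61/6 ÷ 20 = 61/120 = 0.508333… → 0.508.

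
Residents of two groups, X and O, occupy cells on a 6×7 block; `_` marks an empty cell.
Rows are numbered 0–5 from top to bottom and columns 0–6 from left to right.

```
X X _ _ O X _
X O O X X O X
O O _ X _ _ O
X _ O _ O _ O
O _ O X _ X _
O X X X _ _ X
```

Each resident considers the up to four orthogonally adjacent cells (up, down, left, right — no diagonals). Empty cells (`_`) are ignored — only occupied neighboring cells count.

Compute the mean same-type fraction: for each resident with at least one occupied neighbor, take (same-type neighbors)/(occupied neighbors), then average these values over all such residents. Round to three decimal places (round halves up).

Row 0: (0,0)X 2/2 · (0,1)X 1/2 · (0,4)O 0/2 · (0,5)X 0/2
Row 1: (1,0)X 1/3 · (1,1)O 2/4 · (1,2)O 1/2 · (1,3)X 2/3 · (1,4)X 1/3 · (1,5)O 0/3 · (1,6)X 0/2
Row 2: (2,0)O 1/3 · (2,1)O 2/2 · (2,3)X 1/1 · (2,6)O 1/2
Row 3: (3,0)X 0/2 · (3,2)O 1/1 · (3,4)O — no occupied neighbors · (3,6)O 1/1
Row 4: (4,0)O 1/2 · (4,2)O 1/3 · (4,3)X 1/2 · (4,5)X — no occupied neighbors
Row 5: (5,0)O 1/2 · (5,1)X 1/2 · (5,2)X 2/3 · (5,3)X 2/2 · (5,6)X — no occupied neighbors
Sum over 25 residents: 2/2 + 1/2 + 0/2 + 0/2 + 1/3 + 2/4 + 1/2 + 2/3 + 1/3 + 0/3 + 0/2 + 1/3 + 2/2 + 1/1 + 1/2 + 0/2 + 1/1 + 1/1 + 1/2 + 1/3 + 1/2 + 1/2 + 1/2 + 2/3 + 2/2 = 38/3; mean = 38/3 ÷ 25 = 38/75 = 0.506666… → 0.507.

0.507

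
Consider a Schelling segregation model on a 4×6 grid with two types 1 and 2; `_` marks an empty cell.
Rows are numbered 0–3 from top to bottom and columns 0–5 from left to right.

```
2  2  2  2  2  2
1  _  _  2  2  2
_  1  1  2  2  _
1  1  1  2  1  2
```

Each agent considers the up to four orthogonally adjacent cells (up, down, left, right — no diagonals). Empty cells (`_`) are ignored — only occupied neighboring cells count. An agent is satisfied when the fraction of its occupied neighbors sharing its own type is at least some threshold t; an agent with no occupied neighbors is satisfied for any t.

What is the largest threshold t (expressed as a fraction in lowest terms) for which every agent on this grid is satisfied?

Row 0: (0,0)2 1/2 · (0,1)2 2/2 · (0,2)2 2/2 · (0,3)2 3/3 · (0,4)2 3/3 · (0,5)2 2/2
Row 1: (1,0)1 0/1 · (1,3)2 3/3 · (1,4)2 4/4 · (1,5)2 2/2
Row 2: (2,1)1 2/2 · (2,2)1 2/3 · (2,3)2 3/4 · (2,4)2 2/3
Row 3: (3,0)1 1/1 · (3,1)1 3/3 · (3,2)1 2/3 · (3,3)2 1/3 · (3,4)1 0/3 · (3,5)2 0/1
The smallest same-type fraction is 0/1 at (1,0), which reduces to 0/1. Any threshold above that leaves this agent unsatisfied.

0/1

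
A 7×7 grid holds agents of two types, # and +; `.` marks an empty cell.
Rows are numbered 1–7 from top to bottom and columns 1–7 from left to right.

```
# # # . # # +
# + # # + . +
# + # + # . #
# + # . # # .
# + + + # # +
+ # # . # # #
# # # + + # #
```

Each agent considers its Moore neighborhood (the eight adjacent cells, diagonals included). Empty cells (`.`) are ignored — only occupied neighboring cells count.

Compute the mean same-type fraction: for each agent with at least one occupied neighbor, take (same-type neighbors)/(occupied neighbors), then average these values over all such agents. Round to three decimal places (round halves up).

0.510

(1,1)# 2/3
(1,2)# 4/5
(1,3)# 3/4
(1,5)# 2/3
(1,6)# 1/4
(1,7)+ 1/2
(2,1)# 3/5
(2,2)+ 1/8
(2,3)# 4/7
(2,4)# 5/7
(2,5)+ 1/5
(2,7)+ 1/3
(3,1)# 2/5
(3,2)+ 2/8
(3,3)# 3/7
(3,4)+ 1/7
(3,5)# 3/5
(3,7)# 1/2
(4,1)# 2/5
(4,2)+ 3/8
(4,3)# 1/7
(4,5)# 4/6
(4,6)# 5/6
(5,1)# 2/5
(5,2)+ 3/8
(5,3)+ 3/6
(5,4)+ 1/6
(5,5)# 5/6
(5,6)# 6/7
(5,7)+ 0/4
(6,1)+ 1/5
(6,2)# 5/8
(6,3)# 3/7
(6,5)# 4/7
(6,6)# 6/8
(6,7)# 4/5
(7,1)# 2/3
(7,2)# 4/5
(7,3)# 3/4
(7,4)+ 1/4
(7,5)+ 1/4
(7,6)# 4/5
(7,7)# 3/3
Sum over 43 agents: 2/3 + 4/5 + 3/4 + 2/3 + 1/4 + 1/2 + 3/5 + 1/8 + 4/7 + 5/7 + 1/5 + 1/3 + 2/5 + 2/8 + 3/7 + 1/7 + 3/5 + 1/2 + 2/5 + 3/8 + 1/7 + 4/6 + 5/6 + 2/5 + 3/8 + 3/6 + 1/6 + 5/6 + 6/7 + 0/4 + 1/5 + 5/8 + 3/7 + 4/7 + 6/8 + 4/5 + 2/3 + 4/5 + 3/4 + 1/4 + 1/4 + 4/5 + 3/3 = 1843/84; mean = 1843/84 ÷ 43 = 1843/3612 = 0.510243… → 0.510.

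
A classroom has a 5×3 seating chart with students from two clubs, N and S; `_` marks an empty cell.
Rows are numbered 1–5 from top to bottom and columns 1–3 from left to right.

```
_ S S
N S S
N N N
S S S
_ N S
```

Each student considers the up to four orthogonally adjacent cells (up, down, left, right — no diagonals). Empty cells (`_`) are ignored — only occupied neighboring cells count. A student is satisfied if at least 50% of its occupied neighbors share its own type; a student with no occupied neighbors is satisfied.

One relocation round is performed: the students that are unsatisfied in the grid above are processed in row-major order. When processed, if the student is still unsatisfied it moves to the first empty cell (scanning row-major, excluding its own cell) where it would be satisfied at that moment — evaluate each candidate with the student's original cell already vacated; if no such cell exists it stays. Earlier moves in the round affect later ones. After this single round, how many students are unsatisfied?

2

Initially unsatisfied (in order): (3,3), (5,2).
  (3,3) → (1,1).
  (5,2): no empty cell satisfies it; stays.
Resulting grid:
N S S
N S S
N N _
S S S
_ N S
Unsatisfied now: (3,2), (5,2).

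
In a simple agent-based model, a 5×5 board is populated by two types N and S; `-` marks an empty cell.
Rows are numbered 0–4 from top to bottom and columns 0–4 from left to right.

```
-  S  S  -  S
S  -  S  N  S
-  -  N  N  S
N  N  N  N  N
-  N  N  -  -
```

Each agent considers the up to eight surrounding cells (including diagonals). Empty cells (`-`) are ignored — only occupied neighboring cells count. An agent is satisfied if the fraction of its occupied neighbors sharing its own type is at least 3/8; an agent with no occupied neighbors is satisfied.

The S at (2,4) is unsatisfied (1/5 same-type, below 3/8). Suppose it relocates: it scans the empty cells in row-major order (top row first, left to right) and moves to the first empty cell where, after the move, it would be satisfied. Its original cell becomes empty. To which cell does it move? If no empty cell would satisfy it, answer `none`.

Vacating (2,4). Empty cells in order:
  (0,0): 2/2 same-type → satisfied — stop here.

(0,0)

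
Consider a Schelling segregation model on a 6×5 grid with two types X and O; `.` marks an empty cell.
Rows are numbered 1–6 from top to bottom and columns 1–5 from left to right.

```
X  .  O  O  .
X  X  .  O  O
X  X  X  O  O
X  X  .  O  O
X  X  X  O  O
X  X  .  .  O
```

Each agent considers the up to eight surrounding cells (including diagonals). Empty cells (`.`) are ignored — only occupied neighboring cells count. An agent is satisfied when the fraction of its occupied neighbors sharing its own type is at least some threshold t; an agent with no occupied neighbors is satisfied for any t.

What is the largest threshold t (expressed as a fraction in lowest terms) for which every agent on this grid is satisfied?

(1,1)X 2/2
(1,3)O 2/3
(1,4)O 3/3
(2,1)X 4/4
(2,2)X 5/6
(2,4)O 5/6
(2,5)O 4/4
(3,1)X 5/5
(3,2)X 6/6
(3,3)X 3/6
(3,4)O 5/6
(3,5)O 5/5
(4,1)X 5/5
(4,2)X 7/7
(4,4)O 5/7
(4,5)O 5/5
(5,1)X 5/5
(5,2)X 6/6
(5,3)X 3/5
(5,4)O 4/5
(5,5)O 4/4
(6,1)X 3/3
(6,2)X 4/4
(6,5)O 2/2
The smallest same-type fraction is 3/6 at (3,3), which reduces to 1/2. Any threshold above that leaves this agent unsatisfied.

1/2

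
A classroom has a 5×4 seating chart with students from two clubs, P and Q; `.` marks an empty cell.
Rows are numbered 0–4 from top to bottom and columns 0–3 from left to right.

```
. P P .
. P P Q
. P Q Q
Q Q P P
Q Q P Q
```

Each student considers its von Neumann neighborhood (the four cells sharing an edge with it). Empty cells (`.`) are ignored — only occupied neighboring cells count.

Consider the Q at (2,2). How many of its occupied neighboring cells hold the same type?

Occupied neighbors of (2,2): (1,2)=P, (3,2)=P, (2,1)=P, (2,3)=Q.
Same type (Q): 1 of 4.

1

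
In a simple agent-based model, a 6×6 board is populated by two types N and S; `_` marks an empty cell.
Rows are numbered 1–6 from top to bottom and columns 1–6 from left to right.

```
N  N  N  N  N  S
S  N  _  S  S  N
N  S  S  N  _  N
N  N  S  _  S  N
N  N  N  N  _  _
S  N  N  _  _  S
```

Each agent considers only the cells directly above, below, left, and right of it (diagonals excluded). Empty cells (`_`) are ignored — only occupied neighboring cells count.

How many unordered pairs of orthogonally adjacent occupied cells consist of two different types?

18

Scan each occupied cell's neighbors to the right and below so each pair is counted once.
From row 1: 5 unlike of 10 pairs (running 5/10).
From row 2: 5 unlike of 7 pairs (running 10/17).
From row 3: 3 unlike of 7 pairs (running 13/24).
From row 4: 3 unlike of 6 pairs (running 16/30).
From row 5: 1 unlike of 6 pairs (running 17/36).
From row 6: 1 unlike of 2 pairs (running 18/38).
Total adjacent occupied pairs: 38; unlike-type pairs: 18.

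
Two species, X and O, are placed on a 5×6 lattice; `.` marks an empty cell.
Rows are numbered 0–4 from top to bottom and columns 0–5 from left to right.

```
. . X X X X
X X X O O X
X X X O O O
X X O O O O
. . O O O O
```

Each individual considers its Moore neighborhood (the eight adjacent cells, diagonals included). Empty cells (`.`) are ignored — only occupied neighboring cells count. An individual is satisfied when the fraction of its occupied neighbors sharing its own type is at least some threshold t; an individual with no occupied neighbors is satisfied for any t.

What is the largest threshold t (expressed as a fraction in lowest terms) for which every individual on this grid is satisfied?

3/8

(0,2)X 3/4
(0,3)X 3/5
(0,4)X 3/5
(0,5)X 2/3
(1,0)X 3/3
(1,1)X 6/6
(1,2)X 5/7
(1,3)O 3/8
(1,4)O 4/8
(1,5)X 2/5
(2,0)X 5/5
(2,1)X 7/8
(2,2)X 4/8
(2,3)O 6/8
(2,4)O 7/8
(2,5)O 4/5
(3,0)X 3/3
(3,1)X 4/6
(3,2)O 4/7
(3,3)O 7/8
(3,4)O 8/8
(3,5)O 5/5
(4,2)O 3/4
(4,3)O 5/5
(4,4)O 5/5
(4,5)O 3/3
The smallest same-type fraction is 3/8 at (1,3), which reduces to 3/8. Any threshold above that leaves this individual unsatisfied.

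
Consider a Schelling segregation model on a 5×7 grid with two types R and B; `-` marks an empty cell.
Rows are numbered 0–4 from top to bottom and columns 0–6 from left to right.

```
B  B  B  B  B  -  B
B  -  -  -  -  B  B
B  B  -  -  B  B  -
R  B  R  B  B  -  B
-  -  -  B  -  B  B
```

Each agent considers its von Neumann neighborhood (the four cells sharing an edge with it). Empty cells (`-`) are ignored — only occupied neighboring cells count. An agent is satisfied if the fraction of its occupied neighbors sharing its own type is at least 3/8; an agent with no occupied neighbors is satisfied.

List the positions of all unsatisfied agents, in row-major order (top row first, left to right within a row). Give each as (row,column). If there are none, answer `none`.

(0,0)B 2/2 ok
(0,1)B 2/2 ok
(0,2)B 2/2 ok
(0,3)B 2/2 ok
(0,4)B 1/1 ok
(0,6)B 1/1 ok
(1,0)B 2/2 ok
(1,5)B 2/2 ok
(1,6)B 2/2 ok
(2,0)B 2/3 ok
(2,1)B 2/2 ok
(2,4)B 2/2 ok
(2,5)B 2/2 ok
(3,0)R 0/2 unhappy
(3,1)B 1/3 unhappy
(3,2)R 0/2 unhappy
(3,3)B 2/3 ok
(3,4)B 2/2 ok
(3,6)B 1/1 ok
(4,3)B 1/1 ok
(4,5)B 1/1 ok
(4,6)B 2/2 ok

(3,0), (3,1), (3,2)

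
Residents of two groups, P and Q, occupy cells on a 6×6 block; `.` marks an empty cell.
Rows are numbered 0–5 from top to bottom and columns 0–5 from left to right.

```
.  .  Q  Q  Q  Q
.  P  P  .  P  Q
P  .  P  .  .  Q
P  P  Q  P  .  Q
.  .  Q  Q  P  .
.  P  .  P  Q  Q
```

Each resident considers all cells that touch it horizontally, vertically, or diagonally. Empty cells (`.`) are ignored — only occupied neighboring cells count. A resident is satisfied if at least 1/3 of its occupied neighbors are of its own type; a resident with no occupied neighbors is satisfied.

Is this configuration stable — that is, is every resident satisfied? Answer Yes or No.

Row 0: (0,2)Q 1/3 ok · (0,3)Q 2/4 ok · (0,4)Q 3/4 ok · (0,5)Q 2/3 ok
Row 1: (1,1)P 3/4 ok · (1,2)P 2/4 ok · (1,4)P 0/5 unhappy · (1,5)Q 3/4 ok
Row 2: (2,0)P 3/3 ok · (2,2)P 4/5 ok · (2,5)Q 2/3 ok
Row 3: (3,0)P 2/2 ok · (3,1)P 3/5 ok · (3,2)Q 2/5 ok · (3,3)P 2/5 ok · (3,5)Q 1/2 ok
Row 4: (4,2)Q 2/6 ok · (4,3)Q 3/6 ok · (4,4)P 2/6 ok
Row 5: (5,1)P 0/1 unhappy · (5,3)P 1/4 unhappy · (5,4)Q 2/4 ok · (5,5)Q 1/2 ok
For instance (1,4) has only 0/5 same-type neighbors, below 1/3.

No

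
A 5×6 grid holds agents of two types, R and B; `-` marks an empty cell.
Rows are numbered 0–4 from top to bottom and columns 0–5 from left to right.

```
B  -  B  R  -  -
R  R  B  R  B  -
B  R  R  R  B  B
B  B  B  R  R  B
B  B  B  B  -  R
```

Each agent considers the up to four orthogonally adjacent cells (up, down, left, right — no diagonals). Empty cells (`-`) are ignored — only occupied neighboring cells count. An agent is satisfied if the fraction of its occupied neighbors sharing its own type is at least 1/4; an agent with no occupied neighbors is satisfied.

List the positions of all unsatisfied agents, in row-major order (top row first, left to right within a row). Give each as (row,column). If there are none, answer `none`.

(0,0), (4,5)

Row 0: (0,0)B 0/1 not · (0,2)B 1/2 satisfied · (0,3)R 1/2 satisfied
Row 1: (1,0)R 1/3 satisfied · (1,1)R 2/3 satisfied · (1,2)B 1/4 satisfied · (1,3)R 2/4 satisfied · (1,4)B 1/2 satisfied
Row 2: (2,0)B 1/3 satisfied · (2,1)R 2/4 satisfied · (2,2)R 2/4 satisfied · (2,3)R 3/4 satisfied · (2,4)B 2/4 satisfied · (2,5)B 2/2 satisfied
Row 3: (3,0)B 3/3 satisfied · (3,1)B 3/4 satisfied · (3,2)B 2/4 satisfied · (3,3)R 2/4 satisfied · (3,4)R 1/3 satisfied · (3,5)B 1/3 satisfied
Row 4: (4,0)B 2/2 satisfied · (4,1)B 3/3 satisfied · (4,2)B 3/3 satisfied · (4,3)B 1/2 satisfied · (4,5)R 0/1 not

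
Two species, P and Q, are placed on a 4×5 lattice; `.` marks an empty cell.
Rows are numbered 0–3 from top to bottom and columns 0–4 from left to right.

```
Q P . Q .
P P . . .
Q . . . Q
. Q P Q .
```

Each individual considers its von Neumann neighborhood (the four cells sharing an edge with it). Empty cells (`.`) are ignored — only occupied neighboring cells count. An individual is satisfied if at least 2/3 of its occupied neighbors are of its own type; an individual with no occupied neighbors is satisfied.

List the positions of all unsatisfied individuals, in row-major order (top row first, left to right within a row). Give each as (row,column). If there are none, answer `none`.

(0,0), (0,1), (1,0), (2,0), (3,1), (3,2), (3,3)

(0,0)Q 0/2 not
(0,1)P 1/2 not
(0,3)Q 0/0 satisfied
(1,0)P 1/3 not
(1,1)P 2/2 satisfied
(2,0)Q 0/1 not
(2,4)Q 0/0 satisfied
(3,1)Q 0/1 not
(3,2)P 0/2 not
(3,3)Q 0/1 not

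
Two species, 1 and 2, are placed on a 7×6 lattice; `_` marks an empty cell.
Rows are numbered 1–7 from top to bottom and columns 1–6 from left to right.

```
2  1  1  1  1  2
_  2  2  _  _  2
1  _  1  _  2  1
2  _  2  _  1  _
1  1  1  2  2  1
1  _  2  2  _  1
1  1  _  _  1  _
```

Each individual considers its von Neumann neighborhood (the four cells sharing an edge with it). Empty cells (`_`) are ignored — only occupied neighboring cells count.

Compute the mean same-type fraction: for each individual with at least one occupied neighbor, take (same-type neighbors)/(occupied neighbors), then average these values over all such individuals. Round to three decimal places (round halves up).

0.473

Row 1: (1,1)2 0/1 · (1,2)1 1/3 · (1,3)1 2/3 · (1,4)1 2/2 · (1,5)1 1/2 · (1,6)2 1/2
Row 2: (2,2)2 1/2 · (2,3)2 1/3 · (2,6)2 1/2
Row 3: (3,1)1 0/1 · (3,3)1 0/2 · (3,5)2 0/2 · (3,6)1 0/2
Row 4: (4,1)2 0/2 · (4,3)2 0/2 · (4,5)1 0/2
Row 5: (5,1)1 2/3 · (5,2)1 2/2 · (5,3)1 1/4 · (5,4)2 2/3 · (5,5)2 1/3 · (5,6)1 1/2
Row 6: (6,1)1 2/2 · (6,3)2 1/2 · (6,4)2 2/2 · (6,6)1 1/1
Row 7: (7,1)1 2/2 · (7,2)1 1/1 · (7,5)1 — no occupied neighbors
Sum over 28 individuals: 0/1 + 1/3 + 2/3 + 2/2 + 1/2 + 1/2 + 1/2 + 1/3 + 1/2 + 0/1 + 0/2 + 0/2 + 0/2 + 0/2 + 0/2 + 0/2 + 2/3 + 2/2 + 1/4 + 2/3 + 1/3 + 1/2 + 2/2 + 1/2 + 2/2 + 1/1 + 2/2 + 1/1 = 53/4; mean = 53/4 ÷ 28 = 53/112 = 0.473214… → 0.473.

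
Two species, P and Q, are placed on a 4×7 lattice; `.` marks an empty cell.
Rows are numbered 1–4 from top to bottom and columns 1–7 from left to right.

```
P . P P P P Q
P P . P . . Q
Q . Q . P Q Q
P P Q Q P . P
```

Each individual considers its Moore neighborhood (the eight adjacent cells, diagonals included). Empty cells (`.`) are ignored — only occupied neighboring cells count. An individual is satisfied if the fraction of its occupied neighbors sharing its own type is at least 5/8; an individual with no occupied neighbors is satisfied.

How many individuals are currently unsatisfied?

(1,1)P 2/2 satisfied
(1,3)P 3/3 satisfied
(1,4)P 3/3 satisfied
(1,5)P 3/3 satisfied
(1,6)P 1/3 not
(1,7)Q 1/2 not
(2,1)P 2/3 satisfied
(2,2)P 3/5 not
(2,4)P 4/5 satisfied
(2,7)Q 3/4 satisfied
(3,1)Q 0/4 not
(3,3)Q 2/5 not
(3,5)P 2/4 not
(3,6)Q 2/5 not
(3,7)Q 2/3 satisfied
(4,1)P 1/2 not
(4,2)P 1/4 not
(4,3)Q 2/3 satisfied
(4,4)Q 2/4 not
(4,5)P 1/3 not
(4,7)P 0/2 not
Unsatisfied: (1,6), (1,7), (2,2), (3,1), (3,3), (3,5), (3,6), (4,1), (4,2), (4,4), (4,5), (4,7) — 12 in total.

12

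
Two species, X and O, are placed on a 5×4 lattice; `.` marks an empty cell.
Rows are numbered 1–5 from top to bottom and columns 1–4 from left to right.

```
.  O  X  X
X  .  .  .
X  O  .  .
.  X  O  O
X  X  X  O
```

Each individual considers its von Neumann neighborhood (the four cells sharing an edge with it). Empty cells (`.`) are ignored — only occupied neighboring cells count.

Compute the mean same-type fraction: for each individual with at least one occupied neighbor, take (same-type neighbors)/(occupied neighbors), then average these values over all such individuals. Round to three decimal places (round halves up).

0.577

(1,2)O 0/1
(1,3)X 1/2
(1,4)X 1/1
(2,1)X 1/1
(3,1)X 1/2
(3,2)O 0/2
(4,2)X 1/3
(4,3)O 1/3
(4,4)O 2/2
(5,1)X 1/1
(5,2)X 3/3
(5,3)X 1/3
(5,4)O 1/2
Sum over 13 individuals: 0/1 + 1/2 + 1/1 + 1/1 + 1/2 + 0/2 + 1/3 + 1/3 + 2/2 + 1/1 + 3/3 + 1/3 + 1/2 = 15/2; mean = 15/2 ÷ 13 = 15/26 = 0.576923… → 0.577.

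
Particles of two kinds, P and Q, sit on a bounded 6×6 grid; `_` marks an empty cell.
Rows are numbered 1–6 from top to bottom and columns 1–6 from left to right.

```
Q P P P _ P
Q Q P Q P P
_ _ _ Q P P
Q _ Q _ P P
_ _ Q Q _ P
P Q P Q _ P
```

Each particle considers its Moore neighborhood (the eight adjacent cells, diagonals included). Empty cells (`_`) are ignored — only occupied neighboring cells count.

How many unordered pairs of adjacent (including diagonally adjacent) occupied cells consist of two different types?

Scan each occupied cell's neighbors to the right and below (and the two forward diagonals) so each pair is counted once.
Row 1: Q(1,1)–P(1,2)≠ Q(1,1)–Q(2,1)= Q(1,1)–Q(2,2)= P(1,2)–P(1,3)= P(1,2)–Q(2,2)≠ P(1,2)–P(2,3)= P(1,2)–Q(2,1)≠ P(1,3)–P(1,4)= P(1,3)–P(2,3)= P(1,3)–Q(2,4)≠ P(1,3)–Q(2,2)≠ P(1,4)–Q(2,4)≠ P(1,4)–P(2,5)= P(1,4)–P(2,3)= P(1,6)–P(2,6)= P(1,6)–P(2,5)=  → 6/16 unlike.
Row 2: Q(2,1)–Q(2,2)= Q(2,2)–P(2,3)≠ P(2,3)–Q(2,4)≠ P(2,3)–Q(3,4)≠ Q(2,4)–P(2,5)≠ Q(2,4)–Q(3,4)= Q(2,4)–P(3,5)≠ P(2,5)–P(2,6)= P(2,5)–P(3,5)= P(2,5)–P(3,6)= P(2,5)–Q(3,4)≠ P(2,6)–P(3,6)= P(2,6)–P(3,5)=  → 6/13 unlike.
Row 3: Q(3,4)–P(3,5)≠ Q(3,4)–P(4,5)≠ Q(3,4)–Q(4,3)= P(3,5)–P(3,6)= P(3,5)–P(4,5)= P(3,5)–P(4,6)= P(3,6)–P(4,6)= P(3,6)–P(4,5)=  → 2/8 unlike.
Row 4: Q(4,3)–Q(5,3)= Q(4,3)–Q(5,4)= P(4,5)–P(4,6)= P(4,5)–P(5,6)= P(4,5)–Q(5,4)≠ P(4,6)–P(5,6)=  → 1/6 unlike.
Row 5: Q(5,3)–Q(5,4)= Q(5,3)–P(6,3)≠ Q(5,3)–Q(6,4)= Q(5,3)–Q(6,2)= Q(5,4)–Q(6,4)= Q(5,4)–P(6,3)≠ P(5,6)–P(6,6)=  → 2/7 unlike.
Row 6: P(6,1)–Q(6,2)≠ Q(6,2)–P(6,3)≠ P(6,3)–Q(6,4)≠  → 3/3 unlike.
Total adjacent occupied pairs: 53; unlike-type pairs: 20.

20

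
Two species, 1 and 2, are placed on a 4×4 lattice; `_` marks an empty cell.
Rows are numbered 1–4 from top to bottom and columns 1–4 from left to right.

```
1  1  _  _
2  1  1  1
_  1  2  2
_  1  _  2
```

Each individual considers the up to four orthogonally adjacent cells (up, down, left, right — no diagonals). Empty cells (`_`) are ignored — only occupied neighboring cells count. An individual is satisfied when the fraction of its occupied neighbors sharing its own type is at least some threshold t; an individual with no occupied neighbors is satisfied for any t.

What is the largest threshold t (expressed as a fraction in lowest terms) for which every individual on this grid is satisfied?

0/1

Row 1: (1,1)1 1/2 · (1,2)1 2/2
Row 2: (2,1)2 0/2 · (2,2)1 3/4 · (2,3)1 2/3 · (2,4)1 1/2
Row 3: (3,2)1 2/3 · (3,3)2 1/3 · (3,4)2 2/3
Row 4: (4,2)1 1/1 · (4,4)2 1/1
The smallest same-type fraction is 0/2 at (2,1), which reduces to 0/1. Any threshold above that leaves this individual unsatisfied.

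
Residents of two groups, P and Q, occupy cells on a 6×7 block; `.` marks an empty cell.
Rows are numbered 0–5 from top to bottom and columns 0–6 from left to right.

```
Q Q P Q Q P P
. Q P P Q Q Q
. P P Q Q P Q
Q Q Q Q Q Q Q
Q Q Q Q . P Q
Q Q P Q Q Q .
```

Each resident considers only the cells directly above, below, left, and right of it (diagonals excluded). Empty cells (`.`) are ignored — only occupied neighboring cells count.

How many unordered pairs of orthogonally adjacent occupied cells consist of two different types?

Scan each occupied cell's neighbors to the right and below so each pair is counted once.
Row 0: Q(0,0)–Q(0,1)= Q(0,1)–P(0,2)≠ Q(0,1)–Q(1,1)= P(0,2)–Q(0,3)≠ P(0,2)–P(1,2)= Q(0,3)–Q(0,4)= Q(0,3)–P(1,3)≠ Q(0,4)–P(0,5)≠ Q(0,4)–Q(1,4)= P(0,5)–P(0,6)= P(0,5)–Q(1,5)≠ P(0,6)–Q(1,6)≠  → 6/12 unlike.
Row 1: Q(1,1)–P(1,2)≠ Q(1,1)–P(2,1)≠ P(1,2)–P(1,3)= P(1,2)–P(2,2)= P(1,3)–Q(1,4)≠ P(1,3)–Q(2,3)≠ Q(1,4)–Q(1,5)= Q(1,4)–Q(2,4)= Q(1,5)–Q(1,6)= Q(1,5)–P(2,5)≠ Q(1,6)–Q(2,6)=  → 5/11 unlike.
Row 2: P(2,1)–P(2,2)= P(2,1)–Q(3,1)≠ P(2,2)–Q(2,3)≠ P(2,2)–Q(3,2)≠ Q(2,3)–Q(2,4)= Q(2,3)–Q(3,3)= Q(2,4)–P(2,5)≠ Q(2,4)–Q(3,4)= P(2,5)–Q(2,6)≠ P(2,5)–Q(3,5)≠ Q(2,6)–Q(3,6)=  → 6/11 unlike.
Row 3: Q(3,0)–Q(3,1)= Q(3,0)–Q(4,0)= Q(3,1)–Q(3,2)= Q(3,1)–Q(4,1)= Q(3,2)–Q(3,3)= Q(3,2)–Q(4,2)= Q(3,3)–Q(3,4)= Q(3,3)–Q(4,3)= Q(3,4)–Q(3,5)= Q(3,5)–Q(3,6)= Q(3,5)–P(4,5)≠ Q(3,6)–Q(4,6)=  → 1/12 unlike.
Row 4: Q(4,0)–Q(4,1)= Q(4,0)–Q(5,0)= Q(4,1)–Q(4,2)= Q(4,1)–Q(5,1)= Q(4,2)–Q(4,3)= Q(4,2)–P(5,2)≠ Q(4,3)–Q(5,3)= P(4,5)–Q(4,6)≠ P(4,5)–Q(5,5)≠  → 3/9 unlike.
Row 5: Q(5,0)–Q(5,1)= Q(5,1)–P(5,2)≠ P(5,2)–Q(5,3)≠ Q(5,3)–Q(5,4)= Q(5,4)–Q(5,5)=  → 2/5 unlike.
Total adjacent occupied pairs: 60; unlike-type pairs: 23.

23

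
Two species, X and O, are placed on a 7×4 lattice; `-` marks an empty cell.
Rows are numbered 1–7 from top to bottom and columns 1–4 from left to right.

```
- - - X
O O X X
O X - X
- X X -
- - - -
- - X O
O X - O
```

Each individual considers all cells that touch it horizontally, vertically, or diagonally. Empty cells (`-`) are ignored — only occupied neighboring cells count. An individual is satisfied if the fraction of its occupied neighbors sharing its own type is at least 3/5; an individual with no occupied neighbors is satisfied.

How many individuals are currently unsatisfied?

8

(1,4)X 2/2 ✓
(2,1)O 2/3 ✓
(2,2)O 2/4 ✗
(2,3)X 4/5 ✓
(2,4)X 3/3 ✓
(3,1)O 2/4 ✗
(3,2)X 3/6 ✗
(3,4)X 3/3 ✓
(4,2)X 2/3 ✓
(4,3)X 3/3 ✓
(6,3)X 1/3 ✗
(6,4)O 1/2 ✗
(7,1)O 0/1 ✗
(7,2)X 1/2 ✗
(7,4)O 1/2 ✗
Unsatisfied: (2,2), (3,1), (3,2), (6,3), (6,4), (7,1), (7,2), (7,4) — 8 in total.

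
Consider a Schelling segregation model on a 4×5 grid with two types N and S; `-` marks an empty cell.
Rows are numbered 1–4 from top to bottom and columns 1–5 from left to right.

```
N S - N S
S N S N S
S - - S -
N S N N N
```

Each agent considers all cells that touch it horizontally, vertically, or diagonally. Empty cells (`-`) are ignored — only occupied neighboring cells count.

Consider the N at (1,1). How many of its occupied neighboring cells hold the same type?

1

Occupied neighbors of (1,1): (1,2)=S, (2,1)=S, (2,2)=N.
Same type (N): 1 of 3.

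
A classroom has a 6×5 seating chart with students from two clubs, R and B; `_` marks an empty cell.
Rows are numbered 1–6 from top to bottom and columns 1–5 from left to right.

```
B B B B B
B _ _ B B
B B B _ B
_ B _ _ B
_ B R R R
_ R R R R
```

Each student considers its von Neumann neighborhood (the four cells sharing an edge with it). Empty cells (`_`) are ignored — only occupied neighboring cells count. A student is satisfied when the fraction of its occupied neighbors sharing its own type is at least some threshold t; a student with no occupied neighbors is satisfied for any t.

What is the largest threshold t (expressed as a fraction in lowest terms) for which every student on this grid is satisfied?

1/3

Row 1: (1,1)B 2/2 · (1,2)B 2/2 · (1,3)B 2/2 · (1,4)B 3/3 · (1,5)B 2/2
Row 2: (2,1)B 2/2 · (2,4)B 2/2 · (2,5)B 3/3
Row 3: (3,1)B 2/2 · (3,2)B 3/3 · (3,3)B 1/1 · (3,5)B 2/2
Row 4: (4,2)B 2/2 · (4,5)B 1/2
Row 5: (5,2)B 1/3 · (5,3)R 2/3 · (5,4)R 3/3 · (5,5)R 2/3
Row 6: (6,2)R 1/2 · (6,3)R 3/3 · (6,4)R 3/3 · (6,5)R 2/2
The smallest same-type fraction is 1/3 at (5,2), which reduces to 1/3. Any threshold above that leaves this student unsatisfied.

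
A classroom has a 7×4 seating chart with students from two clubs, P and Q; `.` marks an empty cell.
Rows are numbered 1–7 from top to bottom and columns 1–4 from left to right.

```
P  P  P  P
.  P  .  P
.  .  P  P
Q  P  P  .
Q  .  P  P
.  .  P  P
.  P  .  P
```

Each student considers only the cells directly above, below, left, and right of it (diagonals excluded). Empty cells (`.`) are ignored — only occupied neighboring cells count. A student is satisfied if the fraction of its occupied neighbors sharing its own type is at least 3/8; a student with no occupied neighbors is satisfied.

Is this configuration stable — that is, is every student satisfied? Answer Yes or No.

(1,1)P 1/1 ok
(1,2)P 3/3 ok
(1,3)P 2/2 ok
(1,4)P 2/2 ok
(2,2)P 1/1 ok
(2,4)P 2/2 ok
(3,3)P 2/2 ok
(3,4)P 2/2 ok
(4,1)Q 1/2 ok
(4,2)P 1/2 ok
(4,3)P 3/3 ok
(5,1)Q 1/1 ok
(5,3)P 3/3 ok
(5,4)P 2/2 ok
(6,3)P 2/2 ok
(6,4)P 3/3 ok
(7,2)P 0/0 ok
(7,4)P 1/1 ok
All meet the threshold, so the configuration is stable.

Yes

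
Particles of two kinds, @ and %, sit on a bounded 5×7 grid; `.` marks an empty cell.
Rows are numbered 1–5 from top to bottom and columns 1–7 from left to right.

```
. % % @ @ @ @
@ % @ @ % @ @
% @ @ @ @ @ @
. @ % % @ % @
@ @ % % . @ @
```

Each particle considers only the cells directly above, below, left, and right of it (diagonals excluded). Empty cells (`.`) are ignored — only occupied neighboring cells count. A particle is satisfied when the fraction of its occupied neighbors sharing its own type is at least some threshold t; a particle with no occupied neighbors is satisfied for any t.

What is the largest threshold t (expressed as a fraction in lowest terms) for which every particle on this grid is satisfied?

0/1

(1,2)% 2/2
(1,3)% 1/3
(1,4)@ 2/3
(1,5)@ 2/3
(1,6)@ 3/3
(1,7)@ 2/2
(2,1)@ 0/2
(2,2)% 1/4
(2,3)@ 2/4
(2,4)@ 3/4
(2,5)% 0/4
(2,6)@ 3/4
(2,7)@ 3/3
(3,1)% 0/2
(3,2)@ 2/4
(3,3)@ 3/4
(3,4)@ 3/4
(3,5)@ 3/4
(3,6)@ 3/4
(3,7)@ 3/3
(4,2)@ 2/3
(4,3)% 2/4
(4,4)% 2/4
(4,5)@ 1/3
(4,6)% 0/4
(4,7)@ 2/3
(5,1)@ 1/1
(5,2)@ 2/3
(5,3)% 2/3
(5,4)% 2/2
(5,6)@ 1/2
(5,7)@ 2/2
The smallest same-type fraction is 0/2 at (2,1), which reduces to 0/1. Any threshold above that leaves this particle unsatisfied.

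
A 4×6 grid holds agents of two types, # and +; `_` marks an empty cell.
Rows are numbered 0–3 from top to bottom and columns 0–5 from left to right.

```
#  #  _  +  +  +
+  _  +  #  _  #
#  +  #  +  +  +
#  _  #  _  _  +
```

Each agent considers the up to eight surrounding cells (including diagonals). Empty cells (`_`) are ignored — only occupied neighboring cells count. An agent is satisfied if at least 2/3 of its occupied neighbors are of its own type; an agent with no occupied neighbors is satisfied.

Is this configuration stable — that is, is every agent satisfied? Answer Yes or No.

No

Row 0: (0,0)# 1/2 ✗ · (0,1)# 1/3 ✗ · (0,3)+ 2/3 ✓ · (0,4)+ 2/4 ✗ · (0,5)+ 1/2 ✗
Row 1: (1,0)+ 1/4 ✗ · (1,2)+ 3/6 ✗ · (1,3)# 1/6 ✗ · (1,5)# 0/4 ✗
Row 2: (2,0)# 1/3 ✗ · (2,1)+ 2/6 ✗ · (2,2)# 2/5 ✗ · (2,3)+ 2/5 ✗ · (2,4)+ 3/5 ✗ · (2,5)+ 2/3 ✓
Row 3: (3,0)# 1/2 ✗ · (3,2)# 1/3 ✗ · (3,5)+ 2/2 ✓
For instance (0,0) has only 1/2 same-type neighbors, below 2/3.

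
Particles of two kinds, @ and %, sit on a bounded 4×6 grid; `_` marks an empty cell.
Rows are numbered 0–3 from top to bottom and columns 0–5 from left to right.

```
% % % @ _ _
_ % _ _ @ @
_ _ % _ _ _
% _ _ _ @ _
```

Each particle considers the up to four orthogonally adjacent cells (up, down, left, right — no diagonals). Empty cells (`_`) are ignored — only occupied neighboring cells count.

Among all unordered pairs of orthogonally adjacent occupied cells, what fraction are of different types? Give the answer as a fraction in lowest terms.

Scan each occupied cell's neighbors to the right and below so each pair is counted once.
Row 0: %(0,0)–%(0,1)= %(0,1)–%(0,2)= %(0,1)–%(1,1)= %(0,2)–@(0,3)≠  → 1/4 unlike.
Row 1: @(1,4)–@(1,5)=  → 0/1 unlike.
Total adjacent occupied pairs: 5; unlike-type pairs: 1.
1/5 is already in lowest terms.

1/5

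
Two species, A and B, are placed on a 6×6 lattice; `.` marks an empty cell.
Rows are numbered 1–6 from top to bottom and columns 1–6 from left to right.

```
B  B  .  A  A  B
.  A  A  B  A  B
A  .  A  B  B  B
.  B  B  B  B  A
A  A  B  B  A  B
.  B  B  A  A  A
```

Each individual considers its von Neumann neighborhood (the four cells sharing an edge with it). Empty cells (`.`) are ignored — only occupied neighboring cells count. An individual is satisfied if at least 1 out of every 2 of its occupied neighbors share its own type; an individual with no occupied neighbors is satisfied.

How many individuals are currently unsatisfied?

(1,1)B 1/1 satisfied
(1,2)B 1/2 satisfied
(1,4)A 1/2 satisfied
(1,5)A 2/3 satisfied
(1,6)B 1/2 satisfied
(2,2)A 1/2 satisfied
(2,3)A 2/3 satisfied
(2,4)B 1/4 not
(2,5)A 1/4 not
(2,6)B 2/3 satisfied
(3,1)A 0/0 satisfied
(3,3)A 1/3 not
(3,4)B 3/4 satisfied
(3,5)B 3/4 satisfied
(3,6)B 2/3 satisfied
(4,2)B 1/2 satisfied
(4,3)B 3/4 satisfied
(4,4)B 4/4 satisfied
(4,5)B 2/4 satisfied
(4,6)A 0/3 not
(5,1)A 1/1 satisfied
(5,2)A 1/4 not
(5,3)B 3/4 satisfied
(5,4)B 2/4 satisfied
(5,5)A 1/4 not
(5,6)B 0/3 not
(6,2)B 1/2 satisfied
(6,3)B 2/3 satisfied
(6,4)A 1/3 not
(6,5)A 3/3 satisfied
(6,6)A 1/2 satisfied
Unsatisfied: (2,4), (2,5), (3,3), (4,6), (5,2), (5,5), (5,6), (6,4) — 8 in total.

8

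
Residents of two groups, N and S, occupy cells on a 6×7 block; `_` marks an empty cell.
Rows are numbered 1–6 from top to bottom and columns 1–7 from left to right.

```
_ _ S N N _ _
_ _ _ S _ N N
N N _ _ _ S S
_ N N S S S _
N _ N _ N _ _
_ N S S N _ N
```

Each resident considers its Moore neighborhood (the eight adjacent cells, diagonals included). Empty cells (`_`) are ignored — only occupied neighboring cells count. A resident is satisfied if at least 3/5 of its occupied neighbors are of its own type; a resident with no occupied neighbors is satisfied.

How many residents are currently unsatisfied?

12

Row 1: (1,3)S 1/2 unhappy · (1,4)N 1/3 unhappy · (1,5)N 2/3 ok
Row 2: (2,4)S 1/3 unhappy · (2,6)N 2/4 unhappy · (2,7)N 1/3 unhappy
Row 3: (3,1)N 2/2 ok · (3,2)N 3/3 ok · (3,6)S 3/5 ok · (3,7)S 2/4 unhappy
Row 4: (4,2)N 5/5 ok · (4,3)N 3/4 ok · (4,4)S 1/4 unhappy · (4,5)S 3/4 ok · (4,6)S 3/4 ok
Row 5: (5,1)N 2/2 ok · (5,3)N 3/6 unhappy · (5,5)N 1/5 unhappy
Row 6: (6,2)N 2/3 ok · (6,3)S 1/3 unhappy · (6,4)S 1/4 unhappy · (6,5)N 1/2 unhappy · (6,7)N 0/0 ok
Unsatisfied: (1,3), (1,4), (2,4), (2,6), (2,7), (3,7), (4,4), (5,3), (5,5), (6,3), (6,4), (6,5) — 12 in total.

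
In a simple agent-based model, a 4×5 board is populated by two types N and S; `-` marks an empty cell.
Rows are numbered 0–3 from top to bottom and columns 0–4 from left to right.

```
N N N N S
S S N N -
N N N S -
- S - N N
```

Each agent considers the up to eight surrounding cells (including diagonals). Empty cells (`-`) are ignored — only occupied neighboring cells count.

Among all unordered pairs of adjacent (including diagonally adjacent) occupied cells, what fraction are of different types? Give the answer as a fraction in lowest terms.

21/38

Scan each occupied cell's neighbors to the right and below (and the two forward diagonals) so each pair is counted once.
From row 0: 7 unlike of 15 pairs (running 7/15).
From row 1: 8 unlike of 13 pairs (running 15/28).
From row 2: 6 unlike of 9 pairs (running 21/37).
From row 3: 0 unlike of 1 pairs (running 21/38).
Total adjacent occupied pairs: 38; unlike-type pairs: 21.
21/38 is already in lowest terms.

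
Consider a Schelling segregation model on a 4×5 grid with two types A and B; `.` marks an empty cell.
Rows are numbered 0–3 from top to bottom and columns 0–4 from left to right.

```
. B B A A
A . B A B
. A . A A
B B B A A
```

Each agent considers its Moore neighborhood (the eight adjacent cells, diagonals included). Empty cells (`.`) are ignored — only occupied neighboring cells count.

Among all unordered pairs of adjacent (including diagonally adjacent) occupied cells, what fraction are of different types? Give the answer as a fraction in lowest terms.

1/2

Scan each occupied cell's neighbors to the right and below (and the two forward diagonals) so each pair is counted once.
Row 0: B(0,1)–B(0,2)= B(0,1)–B(1,2)= B(0,1)–A(1,0)≠ B(0,2)–A(0,3)≠ B(0,2)–B(1,2)= B(0,2)–A(1,3)≠ A(0,3)–A(0,4)= A(0,3)–A(1,3)= A(0,3)–B(1,4)≠ A(0,3)–B(1,2)≠ A(0,4)–B(1,4)≠ A(0,4)–A(1,3)=  → 6/12 unlike.
Row 1: A(1,0)–A(2,1)= B(1,2)–A(1,3)≠ B(1,2)–A(2,3)≠ B(1,2)–A(2,1)≠ A(1,3)–B(1,4)≠ A(1,3)–A(2,3)= A(1,3)–A(2,4)= B(1,4)–A(2,4)≠ B(1,4)–A(2,3)≠  → 6/9 unlike.
Row 2: A(2,1)–B(3,1)≠ A(2,1)–B(3,2)≠ A(2,1)–B(3,0)≠ A(2,3)–A(2,4)= A(2,3)–A(3,3)= A(2,3)–A(3,4)= A(2,3)–B(3,2)≠ A(2,4)–A(3,4)= A(2,4)–A(3,3)=  → 4/9 unlike.
Row 3: B(3,0)–B(3,1)= B(3,1)–B(3,2)= B(3,2)–A(3,3)≠ A(3,3)–A(3,4)=  → 1/4 unlike.
Total adjacent occupied pairs: 34; unlike-type pairs: 17.
17/34 reduces to 1/2.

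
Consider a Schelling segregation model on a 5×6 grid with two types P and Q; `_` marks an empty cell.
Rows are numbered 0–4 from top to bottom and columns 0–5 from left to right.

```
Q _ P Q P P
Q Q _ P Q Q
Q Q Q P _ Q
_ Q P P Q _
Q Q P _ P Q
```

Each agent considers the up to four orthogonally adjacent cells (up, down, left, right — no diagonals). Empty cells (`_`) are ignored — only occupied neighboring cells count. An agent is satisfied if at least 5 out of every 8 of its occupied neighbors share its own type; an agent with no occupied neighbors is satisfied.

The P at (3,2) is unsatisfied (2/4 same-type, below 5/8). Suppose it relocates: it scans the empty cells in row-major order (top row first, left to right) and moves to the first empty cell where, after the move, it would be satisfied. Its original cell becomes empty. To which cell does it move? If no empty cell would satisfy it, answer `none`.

(4,3)

Vacating (3,2). Empty cells in order:
  (0,1): 1/3 same-type → still unsatisfied.
  (1,2): 2/4 same-type → still unsatisfied.
  (2,4): 1/4 same-type → still unsatisfied.
  (3,0): 0/3 same-type → still unsatisfied.
  (3,5): 0/3 same-type → still unsatisfied.
  (4,3): 3/3 same-type → satisfied — stop here.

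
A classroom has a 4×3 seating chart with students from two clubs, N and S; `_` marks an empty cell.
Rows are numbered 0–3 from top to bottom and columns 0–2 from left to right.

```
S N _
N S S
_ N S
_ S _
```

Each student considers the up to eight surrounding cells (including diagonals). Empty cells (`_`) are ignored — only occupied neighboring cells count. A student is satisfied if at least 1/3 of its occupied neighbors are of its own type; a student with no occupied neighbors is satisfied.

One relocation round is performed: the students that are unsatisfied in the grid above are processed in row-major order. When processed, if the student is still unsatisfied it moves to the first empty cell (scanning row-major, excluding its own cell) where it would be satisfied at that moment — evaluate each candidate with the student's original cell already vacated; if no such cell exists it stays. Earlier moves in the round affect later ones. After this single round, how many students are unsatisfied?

0

Initially unsatisfied (in order): (0,1), (2,1).
  (0,1) → (2,0).
  (2,1): now satisfied by earlier moves; stays.
Resulting grid:
S _ _
N S S
N N S
_ S _
All satisfied now.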